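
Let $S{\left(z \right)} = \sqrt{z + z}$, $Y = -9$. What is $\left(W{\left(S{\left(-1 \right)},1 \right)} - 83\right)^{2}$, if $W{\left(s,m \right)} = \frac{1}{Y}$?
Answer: $\frac{559504}{81} \approx 6907.5$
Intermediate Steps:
$S{\left(z \right)} = \sqrt{2} \sqrt{z}$ ($S{\left(z \right)} = \sqrt{2 z} = \sqrt{2} \sqrt{z}$)
$W{\left(s,m \right)} = - \frac{1}{9}$ ($W{\left(s,m \right)} = \frac{1}{-9} = - \frac{1}{9}$)
$\left(W{\left(S{\left(-1 \right)},1 \right)} - 83\right)^{2} = \left(- \frac{1}{9} - 83\right)^{2} = \left(- \frac{748}{9}\right)^{2} = \frac{559504}{81}$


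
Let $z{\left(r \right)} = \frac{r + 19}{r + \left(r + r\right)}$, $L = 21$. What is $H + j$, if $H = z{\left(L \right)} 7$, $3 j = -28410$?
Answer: $- \frac{85190}{9} \approx -9465.6$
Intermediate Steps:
$j = -9470$ ($j = \frac{1}{3} \left(-28410\right) = -9470$)
$z{\left(r \right)} = \frac{19 + r}{3 r}$ ($z{\left(r \right)} = \frac{19 + r}{r + 2 r} = \frac{19 + r}{3 r}$)
$H = \frac{40}{9}$ ($H = \frac{19 + 21}{3 \cdot 21} \cdot 7 = \frac{1}{3} \cdot \frac{1}{21} \cdot 40 \cdot 7 = \frac{40}{63} \cdot 7 = \frac{40}{9} \approx 4.4444$)
$H + j = \frac{40}{9} - 9470 = - \frac{85190}{9}$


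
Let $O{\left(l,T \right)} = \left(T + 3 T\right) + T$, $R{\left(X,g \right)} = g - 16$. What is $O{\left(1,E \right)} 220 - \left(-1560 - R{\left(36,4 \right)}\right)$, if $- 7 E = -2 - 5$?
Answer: $2648$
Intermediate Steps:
$R{\left(X,g \right)} = -16 + g$ ($R{\left(X,g \right)} = g - 16 = -16 + g$)
$E = 1$ ($E = - \frac{-2 - 5}{7} = \left(- \frac{1}{7}\right) \left(-7\right) = 1$)
$O{\left(l,T \right)} = 5 T$ ($O{\left(l,T \right)} = 4 T + T = 5 T$)
$O{\left(1,E \right)} 220 - \left(-1560 - R{\left(36,4 \right)}\right) = 5 \cdot 1 \cdot 220 + \left(\left(-121 + \left(-16 + 4\right)\right) - -1681\right) = 5 \cdot 220 + \left(\left(-121 - 12\right) + 1681\right) = 1100 + \left(-133 + 1681\right) = 1100 + 1548 = 2648$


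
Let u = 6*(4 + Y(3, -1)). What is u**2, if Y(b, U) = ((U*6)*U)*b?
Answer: 17424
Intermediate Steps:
Y(b, U) = 6*b*U**2 (Y(b, U) = ((6*U)*U)*b = (6*U**2)*b = 6*b*U**2)
u = 132 (u = 6*(4 + 6*3*(-1)**2) = 6*(4 + 6*3*1) = 6*(4 + 18) = 6*22 = 132)
u**2 = 132**2 = 17424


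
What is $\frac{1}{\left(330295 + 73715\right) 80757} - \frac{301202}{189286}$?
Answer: $- \frac{4913603943382927}{3087882670251510} \approx -1.5913$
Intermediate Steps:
$\frac{1}{\left(330295 + 73715\right) 80757} - \frac{301202}{189286} = \frac{1}{404010} \cdot \frac{1}{80757} - \frac{150601}{94643} = \frac{1}{32626635570} - \frac{150601}{94643} = - \frac{4913603943382927}{3087882670251510}$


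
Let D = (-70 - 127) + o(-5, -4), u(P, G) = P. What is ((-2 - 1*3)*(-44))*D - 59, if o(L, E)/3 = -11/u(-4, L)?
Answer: -41584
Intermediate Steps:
o(L, E) = 33/4 (o(L, E) = 3*(-11/(-4)) = 3*(-11*(-1/4)) = 3*(11/4) = 33/4)
D = -755/4 (D = (-70 - 127) + 33/4 = -197 + 33/4 = -755/4 ≈ -188.75)
((-2 - 1*3)*(-44))*D - 59 = ((-2 - 1*3)*(-44))*(-755/4) - 59 = ((-2 - 3)*(-44))*(-755/4) - 59 = -5*(-44)*(-755/4) - 59 = 220*(-755/4) - 59 = -41525 - 59 = -41584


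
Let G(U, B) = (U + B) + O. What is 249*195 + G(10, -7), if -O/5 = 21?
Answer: 48453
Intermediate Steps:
O = -105 (O = -5*21 = -105)
G(U, B) = -105 + B + U (G(U, B) = (U + B) - 105 = (B + U) - 105 = -105 + B + U)
249*195 + G(10, -7) = 249*195 + (-105 - 7 + 10) = 48555 - 102 = 48453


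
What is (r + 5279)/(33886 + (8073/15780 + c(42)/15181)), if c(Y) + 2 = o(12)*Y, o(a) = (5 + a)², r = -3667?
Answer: 128721520720/2705971592591 ≈ 0.047569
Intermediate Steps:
c(Y) = -2 + 289*Y (c(Y) = -2 + (5 + 12)²*Y = -2 + 17²*Y = -2 + 289*Y)
(r + 5279)/(33886 + (8073/15780 + c(42)/15181)) = (-3667 + 5279)/(33886 + (8073/15780 + (-2 + 289*42)/15181)) = 1612/(33886 + (8073*(1/15780) + (-2 + 12138)*(1/15181))) = 1612/(33886 + (2691/5260 + 12136*(1/15181))) = 1612/(33886 + (2691/5260 + 12136/15181)) = 1612/(33886 + 104687431/79852060) = 1612/(2705971592591/79852060) = 1612*(79852060/2705971592591) = 128721520720/2705971592591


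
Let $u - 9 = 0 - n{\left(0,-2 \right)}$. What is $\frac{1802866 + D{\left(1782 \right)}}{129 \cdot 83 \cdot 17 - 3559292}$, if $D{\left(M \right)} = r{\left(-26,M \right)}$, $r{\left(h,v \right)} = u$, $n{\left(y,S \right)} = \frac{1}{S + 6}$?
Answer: $- \frac{7211499}{13509092} \approx -0.53383$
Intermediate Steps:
$n{\left(y,S \right)} = \frac{1}{6 + S}$
$u = \frac{35}{4}$ ($u = 9 + \left(0 - \frac{1}{6 - 2}\right) = 9 + \left(0 - \frac{1}{4}\right) = 9 - \frac{1}{4} = \frac{35}{4} \approx 8.75$)
$r{\left(h,v \right)} = \frac{35}{4}$
$D{\left(M \right)} = \frac{35}{4}$
$\frac{1802866 + D{\left(1782 \right)}}{129 \cdot 83 \cdot 17 - 3559292} = \frac{1802866 + \frac{35}{4}}{129 \cdot 83 \cdot 17 - 3559292} = \frac{7211499}{4 \left(10707 \cdot 17 - 3559292\right)} = \frac{7211499}{4 \left(182019 - 3559292\right)} = \frac{7211499}{4 \left(-3377273\right)} = \frac{7211499}{4} \left(- \frac{1}{3377273}\right) = - \frac{7211499}{13509092}$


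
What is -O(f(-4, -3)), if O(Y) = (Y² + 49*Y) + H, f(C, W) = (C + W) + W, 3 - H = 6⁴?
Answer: 1683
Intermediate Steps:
H = -1293 (H = 3 - 1*6⁴ = 3 - 1*1296 = 3 - 1296 = -1293)
f(C, W) = C + 2*W
O(Y) = -1293 + Y² + 49*Y (O(Y) = (Y² + 49*Y) - 1293 = -1293 + Y² + 49*Y)
-O(f(-4, -3)) = -(-1293 + (-4 + 2*(-3))² + 49*(-4 + 2*(-3))) = -(-1293 + (-4 - 6)² + 49*(-4 - 6)) = -(-1293 + (-10)² + 49*(-10)) = -(-1293 + 100 - 490) = -1*(-1683) = 1683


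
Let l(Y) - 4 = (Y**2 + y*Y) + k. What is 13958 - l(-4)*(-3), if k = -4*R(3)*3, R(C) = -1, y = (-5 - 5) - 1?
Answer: 14186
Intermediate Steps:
y = -11 (y = -10 - 1 = -11)
k = 12 (k = -4*(-1)*3 = 4*3 = 12)
l(Y) = 16 + Y**2 - 11*Y (l(Y) = 4 + ((Y**2 - 11*Y) + 12) = 4 + (12 + Y**2 - 11*Y) = 16 + Y**2 - 11*Y)
13958 - l(-4)*(-3) = 13958 - (16 + (-4)**2 - 11*(-4))*(-3) = 13958 - (16 + 16 + 44)*(-3) = 13958 - 76*(-3) = 13958 - 1*(-228) = 13958 + 228 = 14186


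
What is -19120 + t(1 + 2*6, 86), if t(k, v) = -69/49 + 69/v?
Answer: -80574233/4214 ≈ -19121.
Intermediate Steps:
t(k, v) = -69/49 + 69/v (t(k, v) = -69*1/49 + 69/v = -69/49 + 69/v)
-19120 + t(1 + 2*6, 86) = -19120 + (-69/49 + 69/86) = -19120 - 2553/4214 = -80574233/4214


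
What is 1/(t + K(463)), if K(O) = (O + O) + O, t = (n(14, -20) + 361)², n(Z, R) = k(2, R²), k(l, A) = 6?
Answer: 1/136078 ≈ 7.3487e-6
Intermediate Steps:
n(Z, R) = 6
t = 134689 (t = (6 + 361)² = 367² = 134689)
K(O) = 3*O (K(O) = 2*O + O = 3*O)
1/(t + K(463)) = 1/(134689 + 3*463) = 1/(134689 + 1389) = 1/136078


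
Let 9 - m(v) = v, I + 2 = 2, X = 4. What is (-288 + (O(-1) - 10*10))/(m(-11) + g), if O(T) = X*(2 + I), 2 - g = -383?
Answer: -76/81 ≈ -0.93827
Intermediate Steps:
g = 385 (g = 2 - 1*(-383) = 2 + 383 = 385)
I = 0 (I = -2 + 2 = 0)
m(v) = 9 - v
O(T) = 8 (O(T) = 4*(2 + 0) = 4*2 = 8)
(-288 + (O(-1) - 10*10))/(m(-11) + g) = (-288 + (8 - 10*10))/((9 - 1*(-11)) + 385) = (-288 + (8 - 100))/((9 + 11) + 385) = (-288 - 92)/(20 + 385) = -380/405 = -380*1/405 = -76/81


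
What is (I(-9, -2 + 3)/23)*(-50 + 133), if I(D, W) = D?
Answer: -747/23 ≈ -32.478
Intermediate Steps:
(I(-9, -2 + 3)/23)*(-50 + 133) = (-9/23)*(-50 + 133) = -9*1/23*83 = -9/23*83 = -747/23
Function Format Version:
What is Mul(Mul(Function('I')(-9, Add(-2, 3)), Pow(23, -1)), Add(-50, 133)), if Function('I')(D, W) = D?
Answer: Rational(-747, 23) ≈ -32.478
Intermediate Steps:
Mul(Mul(Function('I')(-9, Add(-2, 3)), Pow(23, -1)), Add(-50, 133)) = Mul(Mul(-9, Pow(23, -1)), Add(-50, 133)) = Mul(Mul(-9, Rational(1, 23)), 83) = Mul(Rational(-9, 23), 83) = Rational(-747, 23)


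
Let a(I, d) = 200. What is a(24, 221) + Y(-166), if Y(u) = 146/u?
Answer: 16527/83 ≈ 199.12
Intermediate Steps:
a(24, 221) + Y(-166) = 200 + 146/(-166) = 200 + 146*(-1/166) = 200 - 73/83 = 16527/83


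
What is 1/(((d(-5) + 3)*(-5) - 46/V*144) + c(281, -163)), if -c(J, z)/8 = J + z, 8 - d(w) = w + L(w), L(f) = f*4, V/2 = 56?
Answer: -7/8282 ≈ -0.00084521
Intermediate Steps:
V = 112 (V = 2*56 = 112)
L(f) = 4*f
d(w) = 8 - 5*w (d(w) = 8 - (w + 4*w) = 8 - 5*w)
c(J, z) = -8*J - 8*z (c(J, z) = -8*(J + z) = -8*J - 8*z)
1/(((d(-5) + 3)*(-5) - 46/V*144) + c(281, -163)) = 1/((((8 - 5*(-5)) + 3)*(-5) - 46/112*144) + (-8*281 - 8*(-163))) = 1/((((8 + 25) + 3)*(-5) - 46*1/112*144) + (-2248 + 1304)) = 1/(((33 + 3)*(-5) - 23/56*144) - 944) = 1/((36*(-5) - 414/7) - 944) = 1/((-180 - 414/7) - 944) = 1/(-1674/7 - 944) = 1/(-8282/7) = -7/8282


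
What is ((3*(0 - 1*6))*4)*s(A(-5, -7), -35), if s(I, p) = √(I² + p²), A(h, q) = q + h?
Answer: -2664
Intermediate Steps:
A(h, q) = h + q
((3*(0 - 1*6))*4)*s(A(-5, -7), -35) = ((3*(0 - 1*6))*4)*√((-5 - 7)² + (-35)²) = ((3*(0 - 6))*4)*√((-12)² + 1225) = ((3*(-6))*4)*√(144 + 1225) = (-18*4)*√1369 = -72*37 = -2664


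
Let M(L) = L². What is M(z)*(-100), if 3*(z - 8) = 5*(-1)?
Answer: -36100/9 ≈ -4011.1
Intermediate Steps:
z = 19/3 (z = 8 + (5*(-1))/3 = 8 + (⅓)*(-5) = 8 - 5/3 = 19/3 ≈ 6.3333)
M(z)*(-100) = (19/3)²*(-100) = (361/9)*(-100) = -36100/9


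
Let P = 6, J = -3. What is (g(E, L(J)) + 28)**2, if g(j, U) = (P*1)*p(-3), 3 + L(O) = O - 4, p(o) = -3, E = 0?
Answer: 100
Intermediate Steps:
L(O) = -7 + O (L(O) = -3 + (O - 4) = -3 + (-4 + O) = -7 + O)
g(j, U) = -18 (g(j, U) = (6*1)*(-3) = 6*(-3) = -18)
(g(E, L(J)) + 28)**2 = (-18 + 28)**2 = 10**2 = 100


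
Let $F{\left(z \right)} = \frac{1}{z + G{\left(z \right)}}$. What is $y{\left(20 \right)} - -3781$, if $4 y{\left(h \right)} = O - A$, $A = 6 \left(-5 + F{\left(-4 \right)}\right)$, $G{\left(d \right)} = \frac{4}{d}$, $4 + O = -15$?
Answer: $\frac{75681}{20} \approx 3784.1$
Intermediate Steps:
$O = -19$ ($O = -4 - 15 = -19$)
$F{\left(z \right)} = \frac{1}{z + \frac{4}{z}}$
$A = - \frac{156}{5}$ ($A = 6 \left(-5 - \frac{4}{4 + \left(-4\right)^{2}}\right) = 6 \left(-5 - \frac{4}{4 + 16}\right) = 6 \left(-5 - \frac{4}{20}\right) = 6 \left(-5 - \frac{1}{5}\right) = 6 \left(- \frac{26}{5}\right) = - \frac{156}{5} \approx -31.2$)
$y{\left(h \right)} = \frac{61}{20}$ ($y{\left(h \right)} = \frac{-19 - - \frac{156}{5}}{4} = \frac{-19 + \frac{156}{5}}{4} = \frac{1}{4} \cdot \frac{61}{5} = \frac{61}{20}$)
$y{\left(20 \right)} - -3781 = \frac{61}{20} - -3781 = \frac{61}{20} + 3781 = \frac{75681}{20}$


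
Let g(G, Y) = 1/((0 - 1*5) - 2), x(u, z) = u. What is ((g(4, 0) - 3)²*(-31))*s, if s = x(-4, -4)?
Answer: 60016/49 ≈ 1224.8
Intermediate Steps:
s = -4
g(G, Y) = -⅐ (g(G, Y) = 1/((0 - 5) - 2) = 1/(-5 - 2) = 1/(-7) = -⅐)
((g(4, 0) - 3)²*(-31))*s = ((-⅐ - 3)²*(-31))*(-4) = ((-22/7)²*(-31))*(-4) = ((484/49)*(-31))*(-4) = -15004/49*(-4) = 60016/49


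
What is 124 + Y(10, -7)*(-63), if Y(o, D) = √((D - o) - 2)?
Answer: 124 - 63*I*√19 ≈ 124.0 - 274.61*I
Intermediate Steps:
Y(o, D) = √(-2 + D - o)
124 + Y(10, -7)*(-63) = 124 + √(-2 - 7 - 1*10)*(-63) = 124 + √(-2 - 7 - 10)*(-63) = 124 + √(-19)*(-63) = 124 + (I*√19)*(-63) = 124 - 63*I*√19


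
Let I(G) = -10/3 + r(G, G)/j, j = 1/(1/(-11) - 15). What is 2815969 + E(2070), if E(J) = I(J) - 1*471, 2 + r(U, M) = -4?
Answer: 92914312/33 ≈ 2.8156e+6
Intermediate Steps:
r(U, M) = -6 (r(U, M) = -2 - 4 = -6)
j = -11/166 (j = 1/(-1/11 - 15) = 1/(-166/11) = -11/166 ≈ -0.066265)
I(G) = 2878/33 (I(G) = -10/3 - 6/(-11/166) = -10*⅓ - 6*(-166/11) = -10/3 + 996/11 = 2878/33)
E(J) = -12665/33 (E(J) = 2878/33 - 1*471 = 2878/33 - 471 = -12665/33)
2815969 + E(2070) = 2815969 - 12665/33 = 92914312/33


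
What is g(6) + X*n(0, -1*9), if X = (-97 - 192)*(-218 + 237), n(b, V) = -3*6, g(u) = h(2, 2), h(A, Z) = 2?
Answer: 98840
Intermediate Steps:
g(u) = 2
n(b, V) = -18
X = -5491 (X = -289*19 = -5491)
g(6) + X*n(0, -1*9) = 2 - 5491*(-18) = 2 + 98838 = 98840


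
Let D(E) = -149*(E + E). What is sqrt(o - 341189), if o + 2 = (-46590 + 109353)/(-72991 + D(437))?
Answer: I*sqrt(1565580927703730)/67739 ≈ 584.12*I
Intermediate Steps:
D(E) = -298*E
o = -156399/67739 (o = -2 + (-46590 + 109353)/(-72991 - 298*437) = -2 + 62763/(-72991 - 130226) = -2 + 62763/(-203217) = -2 + 62763*(-1/203217) = -2 - 20921/67739 = -156399/67739 ≈ -2.3088)
sqrt(o - 341189) = sqrt(-156399/67739 - 341189) = sqrt(-23111958070/67739) = I*sqrt(1565580927703730)/67739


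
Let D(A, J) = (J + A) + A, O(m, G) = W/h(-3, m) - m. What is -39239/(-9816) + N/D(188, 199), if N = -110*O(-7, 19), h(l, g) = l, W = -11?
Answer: 2208997/1128840 ≈ 1.9569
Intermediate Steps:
O(m, G) = 11/3 - m (O(m, G) = -11/(-3) - m = -11*(-⅓) - m = 11/3 - m)
N = -3520/3 (N = -110*(11/3 - 1*(-7)) = -110*(11/3 + 7) = -110*32/3 = -3520/3 ≈ -1173.3)
D(A, J) = J + 2*A (D(A, J) = (A + J) + A = J + 2*A)
-39239/(-9816) + N/D(188, 199) = -39239/(-9816) - 3520/(3*(199 + 2*188)) = -39239*(-1/9816) - 3520/(3*(199 + 376)) = 39239/9816 - 3520/3/575 = 39239/9816 - 3520/3*1/575 = 39239/9816 - 704/345 = 2208997/1128840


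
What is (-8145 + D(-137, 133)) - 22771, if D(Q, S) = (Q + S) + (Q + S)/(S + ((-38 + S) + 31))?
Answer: -8008284/259 ≈ -30920.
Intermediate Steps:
D(Q, S) = Q + S + (Q + S)/(-7 + 2*S) (D(Q, S) = (Q + S) + (Q + S)/(S + (-7 + S)) = (Q + S) + (Q + S)/(-7 + 2*S) = Q + S + (Q + S)/(-7 + 2*S))
(-8145 + D(-137, 133)) - 22771 = (-8145 + 2*(133² - 3*(-137) - 3*133 - 137*133)/(-7 + 2*133)) - 22771 = (-8145 + 2*(17689 + 411 - 399 - 18221)/(-7 + 266)) - 22771 = (-8145 + 2*(-520)/259) - 22771 = (-8145 + 2*(1/259)*(-520)) - 22771 = (-8145 - 1040/259) - 22771 = -2110595/259 - 22771 = -8008284/259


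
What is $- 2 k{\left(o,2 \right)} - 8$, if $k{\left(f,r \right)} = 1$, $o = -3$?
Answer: $-10$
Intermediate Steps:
$- 2 k{\left(o,2 \right)} - 8 = \left(-2\right) 1 - 8 = -2 - 8 = -10$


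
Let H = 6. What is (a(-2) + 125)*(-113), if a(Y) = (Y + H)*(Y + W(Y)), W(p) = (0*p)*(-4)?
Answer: -13221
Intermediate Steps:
W(p) = 0 (W(p) = 0*(-4) = 0)
a(Y) = Y*(6 + Y) (a(Y) = (Y + 6)*(Y + 0) = (6 + Y)*Y = Y*(6 + Y))
(a(-2) + 125)*(-113) = (-2*(6 - 2) + 125)*(-113) = (-2*4 + 125)*(-113) = (-8 + 125)*(-113) = 117*(-113) = -13221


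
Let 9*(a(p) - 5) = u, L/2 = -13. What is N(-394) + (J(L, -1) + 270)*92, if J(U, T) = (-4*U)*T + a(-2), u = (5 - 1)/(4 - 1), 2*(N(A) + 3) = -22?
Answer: 424754/27 ≈ 15732.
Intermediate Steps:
L = -26 (L = 2*(-13) = -26)
N(A) = -14 (N(A) = -3 + (½)*(-22) = -3 - 11 = -14)
u = 4/3 ≈ 1.3333
a(p) = 139/27 (a(p) = 5 + (⅑)*(4/3) = 5 + 4/27 = 139/27)
J(U, T) = 139/27 - 4*T*U (J(U, T) = (-4*U)*T + 139/27 = -4*T*U + 139/27 = 139/27 - 4*T*U)
N(-394) + (J(L, -1) + 270)*92 = -14 + ((139/27 - 4*(-1)*(-26)) + 270)*92 = -14 + ((139/27 - 104) + 270)*92 = -14 + (-2669/27 + 270)*92 = -14 + (4621/27)*92 = -14 + 425132/27 = 424754/27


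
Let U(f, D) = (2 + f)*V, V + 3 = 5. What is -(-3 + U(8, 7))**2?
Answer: -289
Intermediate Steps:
V = 2 (V = -3 + 5 = 2)
U(f, D) = 4 + 2*f (U(f, D) = (2 + f)*2 = 4 + 2*f)
-(-3 + U(8, 7))**2 = -(-3 + (4 + 2*8))**2 = -(-3 + (4 + 16))**2 = -(-3 + 20)**2 = -1*17**2 = -1*289 = -289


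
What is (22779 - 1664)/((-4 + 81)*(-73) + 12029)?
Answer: 21115/6408 ≈ 3.2951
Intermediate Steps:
(22779 - 1664)/((-4 + 81)*(-73) + 12029) = 21115/(77*(-73) + 12029) = 21115/(-5621 + 12029) = 21115/6408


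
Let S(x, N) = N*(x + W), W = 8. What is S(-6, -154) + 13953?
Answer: 13645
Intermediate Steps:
S(x, N) = N*(8 + x) (S(x, N) = N*(x + 8) = N*(8 + x))
S(-6, -154) + 13953 = -154*(8 - 6) + 13953 = -154*2 + 13953 = -308 + 13953 = 13645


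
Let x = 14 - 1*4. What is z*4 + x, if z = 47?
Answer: 198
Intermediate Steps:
x = 10 (x = 14 - 4 = 10)
z*4 + x = 47*4 + 10 = 188 + 10 = 198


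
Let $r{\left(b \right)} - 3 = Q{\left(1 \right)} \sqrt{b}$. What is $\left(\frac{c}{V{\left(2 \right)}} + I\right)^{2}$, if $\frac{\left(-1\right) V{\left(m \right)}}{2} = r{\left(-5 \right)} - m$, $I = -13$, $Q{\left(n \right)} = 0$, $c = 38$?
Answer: $1024$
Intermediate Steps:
$r{\left(b \right)} = 3$ ($r{\left(b \right)} = 3 + 0 \sqrt{b} = 3 + 0 = 3$)
$V{\left(m \right)} = -6 + 2 m$ ($V{\left(m \right)} = - 2 \left(3 - m\right) = -6 + 2 m$)
$\left(\frac{c}{V{\left(2 \right)}} + I\right)^{2} = \left(\frac{38}{-6 + 2 \cdot 2} - 13\right)^{2} = \left(\frac{38}{-6 + 4} - 13\right)^{2} = \left(\frac{38}{-2} - 13\right)^{2} = \left(38 \left(- \frac{1}{2}\right) - 13\right)^{2} = \left(-19 - 13\right)^{2} = \left(-32\right)^{2} = 1024$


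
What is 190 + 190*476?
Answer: 90630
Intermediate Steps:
190 + 190*476 = 190 + 90440 = 90630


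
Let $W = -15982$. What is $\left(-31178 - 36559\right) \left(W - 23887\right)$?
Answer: $2700606453$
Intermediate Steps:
$\left(-31178 - 36559\right) \left(W - 23887\right) = \left(-31178 - 36559\right) \left(-15982 - 23887\right) = \left(-67737\right) \left(-39869\right) = 2700606453$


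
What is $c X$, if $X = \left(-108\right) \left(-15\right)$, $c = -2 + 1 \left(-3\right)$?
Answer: $-8100$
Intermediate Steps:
$c = -5$ ($c = -2 - 3 = -5$)
$X = 1620$
$c X = \left(-5\right) 1620 = -8100$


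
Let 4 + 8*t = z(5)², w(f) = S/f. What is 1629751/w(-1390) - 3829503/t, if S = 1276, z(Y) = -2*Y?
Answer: -2672557709/1276 ≈ -2.0945e+6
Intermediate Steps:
w(f) = 1276/f
t = 12 (t = -½ + (-2*5)²/8 = -½ + (⅛)*(-10)² = -½ + (⅛)*100 = -½ + 25/2 = 12)
1629751/w(-1390) - 3829503/t = 1629751/((1276/(-1390))) - 3829503/12 = 1629751/((1276*(-1/1390))) - 3829503*1/12 = 1629751/(-638/695) - 1276501/4 = 1629751*(-695/638) - 1276501/4 = -1132676945/638 - 1276501/4 = -2672557709/1276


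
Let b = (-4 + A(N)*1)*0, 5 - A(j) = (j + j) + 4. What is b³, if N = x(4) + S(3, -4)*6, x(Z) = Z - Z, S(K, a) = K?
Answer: 0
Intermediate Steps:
x(Z) = 0
N = 18 (N = 0 + 3*6 = 0 + 18 = 18)
A(j) = 1 - 2*j (A(j) = 5 - ((j + j) + 4) = 5 - (2*j + 4) = 5 - (4 + 2*j) = 5 + (-4 - 2*j) = 1 - 2*j)
b = 0 (b = (-4 + (1 - 2*18)*1)*0 = (-4 + (1 - 36)*1)*0 = (-4 - 35*1)*0 = (-4 - 35)*0 = -39*0 = 0)
b³ = 0³ = 0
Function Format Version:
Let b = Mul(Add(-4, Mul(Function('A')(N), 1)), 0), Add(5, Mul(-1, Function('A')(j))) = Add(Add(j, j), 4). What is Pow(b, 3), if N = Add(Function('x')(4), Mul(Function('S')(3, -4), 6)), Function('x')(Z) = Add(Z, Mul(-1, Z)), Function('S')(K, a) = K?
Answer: 0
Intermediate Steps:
Function('x')(Z) = 0
N = 18 (N = Add(0, Mul(3, 6)) = Add(0, 18) = 18)
Function('A')(j) = Add(1, Mul(-2, j)) (Function('A')(j) = Add(5, Mul(-1, Add(Add(j, j), 4))) = Add(5, Mul(-1, Add(Mul(2, j), 4))) = Add(5, Mul(-1, Add(4, Mul(2, j)))) = Add(5, Add(-4, Mul(-2, j))) = Add(1, Mul(-2, j)))
b = 0 (b = Mul(Add(-4, Mul(Add(1, Mul(-2, 18)), 1)), 0) = Mul(Add(-4, Mul(Add(1, -36), 1)), 0) = Mul(Add(-4, Mul(-35, 1)), 0) = Mul(Add(-4, -35), 0) = Mul(-39, 0) = 0)
Pow(b, 3) = Pow(0, 3) = 0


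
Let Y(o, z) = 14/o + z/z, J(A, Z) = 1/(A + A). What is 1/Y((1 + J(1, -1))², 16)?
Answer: 9/65 ≈ 0.13846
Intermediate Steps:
J(A, Z) = 1/(2*A)
Y(o, z) = 1 + 14/o (Y(o, z) = 14/o + 1 = 1 + 14/o)
1/Y((1 + J(1, -1))², 16) = 1/((14 + (1 + (½)/1)²)/((1 + (½)/1)²)) = 1/((14 + (1 + (½)*1)²)/((1 + (½)*1)²)) = 1/((14 + (1 + ½)²)/((1 + ½)²)) = 1/((14 + (3/2)²)/((3/2)²)) = 1/((14 + 9/4)/(9/4)) = 1/((4/9)*(65/4)) = 1/(65/9) = 9/65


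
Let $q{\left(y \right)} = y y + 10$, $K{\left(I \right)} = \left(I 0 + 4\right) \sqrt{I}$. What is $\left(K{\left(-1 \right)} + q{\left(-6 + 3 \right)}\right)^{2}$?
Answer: $345 + 152 i \approx 345.0 + 152.0 i$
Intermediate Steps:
$K{\left(I \right)} = 4 \sqrt{I}$ ($K{\left(I \right)} = \left(0 + 4\right) \sqrt{I} = 4 \sqrt{I}$)
$q{\left(y \right)} = 10 + y^{2}$ ($q{\left(y \right)} = y^{2} + 10 = 10 + y^{2}$)
$\left(K{\left(-1 \right)} + q{\left(-6 + 3 \right)}\right)^{2} = \left(4 \sqrt{-1} + \left(10 + \left(-6 + 3\right)^{2}\right)\right)^{2} = \left(4 i + \left(10 + \left(-3\right)^{2}\right)\right)^{2} = \left(4 i + \left(10 + 9\right)\right)^{2} = \left(4 i + 19\right)^{2} = \left(19 + 4 i\right)^{2}$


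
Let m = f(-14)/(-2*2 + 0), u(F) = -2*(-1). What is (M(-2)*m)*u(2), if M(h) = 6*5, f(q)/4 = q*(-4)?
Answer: -3360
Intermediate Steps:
f(q) = -16*q (f(q) = 4*(q*(-4)) = 4*(-4*q) = -16*q)
u(F) = 2
M(h) = 30
m = -56 (m = (-16*(-14))/(-2*2 + 0) = 224/(-4 + 0) = 224/(-4) = 224*(-¼) = -56)
(M(-2)*m)*u(2) = (30*(-56))*2 = -1680*2 = -3360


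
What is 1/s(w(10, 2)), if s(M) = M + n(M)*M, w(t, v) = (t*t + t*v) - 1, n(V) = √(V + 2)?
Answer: 1/1428 ≈ 0.00070028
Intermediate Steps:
n(V) = √(2 + V)
w(t, v) = -1 + t² + t*v (w(t, v) = (t² + t*v) - 1 = -1 + t² + t*v)
s(M) = M + M*√(2 + M) (s(M) = M + √(2 + M)*M = M + M*√(2 + M))
1/s(w(10, 2)) = 1/((-1 + 10² + 10*2)*(1 + √(2 + (-1 + 10² + 10*2)))) = 1/((-1 + 100 + 20)*(1 + √(2 + (-1 + 100 + 20)))) = 1/(119*(1 + √(2 + 119))) = 1/(119*(1 + √121)) = 1/(119*(1 + 11)) = 1/(119*12) = 1/1428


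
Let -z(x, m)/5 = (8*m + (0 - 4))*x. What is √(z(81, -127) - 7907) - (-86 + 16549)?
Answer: -16463 + √405193 ≈ -15826.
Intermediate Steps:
z(x, m) = -5*x*(-4 + 8*m) (z(x, m) = -5*(8*m + (0 - 4))*x = -5*(8*m - 4)*x = -5*(-4 + 8*m)*x = -5*x*(-4 + 8*m))
√(z(81, -127) - 7907) - (-86 + 16549) = √(20*81*(1 - 2*(-127)) - 7907) - (-86 + 16549) = √(20*81*(1 + 254) - 7907) - 1*16463 = √(20*81*255 - 7907) - 16463 = √(413100 - 7907) - 16463 = √405193 - 16463 = -16463 + √405193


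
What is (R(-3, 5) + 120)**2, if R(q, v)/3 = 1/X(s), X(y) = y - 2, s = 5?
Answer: 14641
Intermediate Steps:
X(y) = -2 + y
R(q, v) = 1 (R(q, v) = 3/(-2 + 5) = 3/3 = 3*(1/3) = 1)
(R(-3, 5) + 120)**2 = (1 + 120)**2 = 121**2 = 14641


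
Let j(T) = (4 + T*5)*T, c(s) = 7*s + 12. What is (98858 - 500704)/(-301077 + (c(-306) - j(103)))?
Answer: 200923/178332 ≈ 1.1267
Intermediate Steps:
c(s) = 12 + 7*s
j(T) = T*(4 + 5*T) (j(T) = (4 + 5*T)*T = T*(4 + 5*T))
(98858 - 500704)/(-301077 + (c(-306) - j(103))) = (98858 - 500704)/(-301077 + ((12 + 7*(-306)) - 103*(4 + 5*103))) = -401846/(-301077 + ((12 - 2142) - 103*(4 + 515))) = -401846/(-301077 + (-2130 - 103*519)) = -401846/(-301077 + (-2130 - 1*53457)) = -401846/(-301077 + (-2130 - 53457)) = -401846/(-301077 - 55587) = -401846/(-356664) = -401846*(-1/356664) = 200923/178332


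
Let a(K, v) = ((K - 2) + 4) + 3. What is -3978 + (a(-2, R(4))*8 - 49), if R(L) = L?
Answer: -4003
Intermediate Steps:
a(K, v) = 5 + K (a(K, v) = ((-2 + K) + 4) + 3 = (2 + K) + 3 = 5 + K)
-3978 + (a(-2, R(4))*8 - 49) = -3978 + ((5 - 2)*8 - 49) = -3978 + (3*8 - 49) = -3978 + (24 - 49) = -3978 - 25 = -4003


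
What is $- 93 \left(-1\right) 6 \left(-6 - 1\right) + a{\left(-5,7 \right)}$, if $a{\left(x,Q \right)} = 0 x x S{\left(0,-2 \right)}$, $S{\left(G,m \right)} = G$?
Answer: $-3906$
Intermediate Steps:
$a{\left(x,Q \right)} = 0$ ($a{\left(x,Q \right)} = 0 x x 0 = 0 \cdot 0 = 0$)
$- 93 \left(-1\right) 6 \left(-6 - 1\right) + a{\left(-5,7 \right)} = - 93 \left(-1\right) 6 \left(-6 - 1\right) + 0 = - 93 \left(\left(-6\right) \left(-7\right)\right) + 0 = \left(-93\right) 42 + 0 = -3906 + 0 = -3906$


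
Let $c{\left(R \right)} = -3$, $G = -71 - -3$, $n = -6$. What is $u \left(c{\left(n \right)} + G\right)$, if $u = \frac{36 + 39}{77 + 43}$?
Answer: $- \frac{355}{8} \approx -44.375$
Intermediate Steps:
$G = -68$ ($G = -71 + 3 = -68$)
$u = \frac{5}{8}$ ($u = \frac{75}{120} = 75 \cdot \frac{1}{120} = \frac{5}{8} \approx 0.625$)
$u \left(c{\left(n \right)} + G\right) = \frac{5 \left(-3 - 68\right)}{8} = \frac{5}{8} \left(-71\right) = - \frac{355}{8}$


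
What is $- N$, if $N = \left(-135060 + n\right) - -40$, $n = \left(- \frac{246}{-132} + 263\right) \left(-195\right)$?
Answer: $\frac{4106705}{22} \approx 1.8667 \cdot 10^{5}$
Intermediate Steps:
$n = - \frac{1136265}{22}$ ($n = \left(\left(-246\right) \left(- \frac{1}{132}\right) + 263\right) \left(-195\right) = \left(\frac{41}{22} + 263\right) \left(-195\right) = \frac{5827}{22} \left(-195\right) = - \frac{1136265}{22} \approx -51648.0$)
$N = - \frac{4106705}{22}$ ($N = \left(-135060 - \frac{1136265}{22}\right) - -40 = - \frac{4107585}{22} + 40 = - \frac{4106705}{22} \approx -1.8667 \cdot 10^{5}$)
$- N = \left(-1\right) \left(- \frac{4106705}{22}\right) = \frac{4106705}{22}$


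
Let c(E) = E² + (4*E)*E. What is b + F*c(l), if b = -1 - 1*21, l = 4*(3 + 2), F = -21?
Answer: -42022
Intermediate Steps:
l = 20 (l = 4*5 = 20)
b = -22 (b = -1 - 21 = -22)
c(E) = 5*E² (c(E) = E² + 4*E² = 5*E²)
b + F*c(l) = -22 - 105*20² = -22 - 105*400 = -22 - 21*2000 = -22 - 42000 = -42022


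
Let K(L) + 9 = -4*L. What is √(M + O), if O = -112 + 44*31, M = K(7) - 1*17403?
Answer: 2*I*√4047 ≈ 127.23*I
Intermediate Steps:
K(L) = -9 - 4*L
M = -17440 (M = (-9 - 4*7) - 1*17403 = (-9 - 28) - 17403 = -37 - 17403 = -17440)
O = 1252 (O = -112 + 1364 = 1252)
√(M + O) = √(-17440 + 1252) = √(-16188) = 2*I*√4047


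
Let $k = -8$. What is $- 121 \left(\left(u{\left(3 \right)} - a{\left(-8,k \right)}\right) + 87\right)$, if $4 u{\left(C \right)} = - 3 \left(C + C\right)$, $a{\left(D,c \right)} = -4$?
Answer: $- \frac{20933}{2} \approx -10467.0$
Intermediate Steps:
$u{\left(C \right)} = - \frac{3 C}{2}$ ($u{\left(C \right)} = \frac{\left(-3\right) \left(C + C\right)}{4} = \frac{\left(-3\right) 2 C}{4} = \frac{\left(-6\right) C}{4} = - \frac{3 C}{2}$)
$- 121 \left(\left(u{\left(3 \right)} - a{\left(-8,k \right)}\right) + 87\right) = - 121 \left(\left(\left(- \frac{3}{2}\right) 3 - -4\right) + 87\right) = - 121 \left(\left(- \frac{9}{2} + 4\right) + 87\right) = - 121 \left(- \frac{1}{2} + 87\right) = \left(-121\right) \frac{173}{2} = - \frac{20933}{2}$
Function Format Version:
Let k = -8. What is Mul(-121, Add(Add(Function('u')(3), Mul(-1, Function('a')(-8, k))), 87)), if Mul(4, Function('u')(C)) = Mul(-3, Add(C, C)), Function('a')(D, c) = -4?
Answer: Rational(-20933, 2) ≈ -10467.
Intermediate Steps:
Function('u')(C) = Mul(Rational(-3, 2), C) (Function('u')(C) = Mul(Rational(1, 4), Mul(-3, Add(C, C))) = Mul(Rational(1, 4), Mul(-3, Mul(2, C))) = Mul(Rational(1, 4), Mul(-6, C)) = Mul(Rational(-3, 2), C))
Mul(-121, Add(Add(Function('u')(3), Mul(-1, Function('a')(-8, k))), 87)) = Mul(-121, Add(Add(Mul(Rational(-3, 2), 3), Mul(-1, -4)), 87)) = Mul(-121, Add(Add(Rational(-9, 2), 4), 87)) = Mul(-121, Add(Rational(-1, 2), 87)) = Mul(-121, Rational(173, 2)) = Rational(-20933, 2)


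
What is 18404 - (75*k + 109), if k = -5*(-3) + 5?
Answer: 16795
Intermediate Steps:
k = 20 (k = 15 + 5 = 20)
18404 - (75*k + 109) = 18404 - (75*20 + 109) = 18404 - (1500 + 109) = 18404 - 1*1609 = 18404 - 1609 = 16795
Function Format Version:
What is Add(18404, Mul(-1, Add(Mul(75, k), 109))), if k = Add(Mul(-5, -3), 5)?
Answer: 16795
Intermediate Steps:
k = 20 (k = Add(15, 5) = 20)
Add(18404, Mul(-1, Add(Mul(75, k), 109))) = Add(18404, Mul(-1, Add(Mul(75, 20), 109))) = Add(18404, Mul(-1, Add(1500, 109))) = Add(18404, Mul(-1, 1609)) = Add(18404, -1609) = 16795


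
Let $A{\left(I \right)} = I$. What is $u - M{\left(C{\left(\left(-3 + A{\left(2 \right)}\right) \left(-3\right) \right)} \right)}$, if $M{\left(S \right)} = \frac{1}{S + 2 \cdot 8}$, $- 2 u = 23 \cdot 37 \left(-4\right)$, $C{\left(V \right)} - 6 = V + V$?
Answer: $\frac{47655}{28} \approx 1702.0$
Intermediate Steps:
$C{\left(V \right)} = 6 + 2 V$ ($C{\left(V \right)} = 6 + \left(V + V\right) = 6 + 2 V$)
$u = 1702$ ($u = - \frac{23 \cdot 37 \left(-4\right)}{2} = - \frac{851 \left(-4\right)}{2} = \left(- \frac{1}{2}\right) \left(-3404\right) = 1702$)
$M{\left(S \right)} = \frac{1}{16 + S}$ ($M{\left(S \right)} = \frac{1}{S + 16} = \frac{1}{16 + S}$)
$u - M{\left(C{\left(\left(-3 + A{\left(2 \right)}\right) \left(-3\right) \right)} \right)} = 1702 - \frac{1}{16 + \left(6 + 2 \left(-3 + 2\right) \left(-3\right)\right)} = 1702 - \frac{1}{16 + \left(6 + 2 \left(\left(-1\right) \left(-3\right)\right)\right)} = 1702 - \frac{1}{16 + \left(6 + 2 \cdot 3\right)} = 1702 - \frac{1}{16 + \left(6 + 6\right)} = 1702 - \frac{1}{16 + 12} = 1702 - \frac{1}{28} = \frac{47655}{28}$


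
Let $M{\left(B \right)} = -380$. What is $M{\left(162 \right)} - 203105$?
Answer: $-203485$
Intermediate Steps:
$M{\left(162 \right)} - 203105 = -380 - 203105 = -203485$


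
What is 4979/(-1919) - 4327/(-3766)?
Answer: -10447401/7226954 ≈ -1.4456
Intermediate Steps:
4979/(-1919) - 4327/(-3766) = 4979*(-1/1919) - 4327*(-1/3766) = -4979/1919 + 4327/3766 = -10447401/7226954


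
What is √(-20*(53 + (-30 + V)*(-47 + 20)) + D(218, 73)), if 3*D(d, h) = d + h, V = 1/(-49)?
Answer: 3*I*√93503/7 ≈ 131.05*I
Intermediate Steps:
V = -1/49 ≈ -0.020408
D(d, h) = d/3 + h/3 (D(d, h) = (d + h)/3 = d/3 + h/3)
√(-20*(53 + (-30 + V)*(-47 + 20)) + D(218, 73)) = √(-20*(53 + (-30 - 1/49)*(-47 + 20)) + ((⅓)*218 + (⅓)*73)) = √(-20*(53 - 1471/49*(-27)) + (218/3 + 73/3)) = √(-20*(53 + 39717/49) + 97) = √(-20*42314/49 + 97) = √(-846280/49 + 97) = √(-841527/49) = 3*I*√93503/7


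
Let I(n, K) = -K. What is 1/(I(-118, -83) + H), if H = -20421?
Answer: -1/20338 ≈ -4.9169e-5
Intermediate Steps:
1/(I(-118, -83) + H) = 1/(-1*(-83) - 20421) = 1/(83 - 20421) = 1/(-20338) = -1/20338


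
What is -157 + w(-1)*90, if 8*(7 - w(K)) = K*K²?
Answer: 1937/4 ≈ 484.25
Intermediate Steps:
w(K) = 7 - K³/8 (w(K) = 7 - K*K²/8 = 7 - K³/8)
-157 + w(-1)*90 = -157 + (7 - ⅛*(-1)³)*90 = -157 + (7 - ⅛*(-1))*90 = -157 + (7 + ⅛)*90 = -157 + (57/8)*90 = -157 + 2565/4 = 1937/4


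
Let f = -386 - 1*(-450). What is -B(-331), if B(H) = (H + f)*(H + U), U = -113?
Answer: -118548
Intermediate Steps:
f = 64 (f = -386 + 450 = 64)
B(H) = (-113 + H)*(64 + H) (B(H) = (H + 64)*(H - 113) = (64 + H)*(-113 + H) = (-113 + H)*(64 + H))
-B(-331) = -(-7232 + (-331)² - 49*(-331)) = -(-7232 + 109561 + 16219) = -1*118548 = -118548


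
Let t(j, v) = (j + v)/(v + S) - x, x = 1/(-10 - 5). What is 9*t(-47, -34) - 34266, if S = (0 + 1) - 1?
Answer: -5821473/170 ≈ -34244.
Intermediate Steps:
S = 0 (S = 1 - 1 = 0)
x = -1/15 (x = 1/(-15) = -1/15 ≈ -0.066667)
t(j, v) = 1/15 + (j + v)/v (t(j, v) = (j + v)/(v + 0) - 1*(-1/15) = (j + v)/v + 1/15 = 1/15 + (j + v)/v)
9*t(-47, -34) - 34266 = 9*(16/15 - 47/(-34)) - 34266 = 9*(16/15 - 47*(-1/34)) - 34266 = 9*(16/15 + 47/34) - 34266 = 9*(1249/510) - 34266 = 3747/170 - 34266 = -5821473/170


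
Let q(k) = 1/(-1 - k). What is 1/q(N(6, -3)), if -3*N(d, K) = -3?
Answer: -2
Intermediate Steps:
N(d, K) = 1 (N(d, K) = -⅓*(-3) = 1)
1/q(N(6, -3)) = 1/(-1/(1 + 1)) = 1/(-1/2) = 1/(-1*½) = 1/(-½) = -2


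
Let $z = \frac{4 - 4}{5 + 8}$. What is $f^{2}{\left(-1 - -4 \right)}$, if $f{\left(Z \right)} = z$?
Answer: $0$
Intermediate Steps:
$z = 0$ ($z = \frac{0}{13} = 0 \cdot \frac{1}{13} = 0$)
$f{\left(Z \right)} = 0$
$f^{2}{\left(-1 - -4 \right)} = 0^{2} = 0$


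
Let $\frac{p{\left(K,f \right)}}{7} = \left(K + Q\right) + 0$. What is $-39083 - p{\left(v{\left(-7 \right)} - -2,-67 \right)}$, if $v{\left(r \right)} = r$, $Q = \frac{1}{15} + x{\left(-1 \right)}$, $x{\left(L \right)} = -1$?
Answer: $- \frac{585622}{15} \approx -39041.0$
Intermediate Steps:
$Q = - \frac{14}{15}$ ($Q = \frac{1}{15} - 1 = - \frac{14}{15} \approx -0.93333$)
$p{\left(K,f \right)} = - \frac{98}{15} + 7 K$ ($p{\left(K,f \right)} = 7 \left(\left(K - \frac{14}{15}\right) + 0\right) = 7 \left(\left(- \frac{14}{15} + K\right) + 0\right) = 7 \left(- \frac{14}{15} + K\right) = - \frac{98}{15} + 7 K$)
$-39083 - p{\left(v{\left(-7 \right)} - -2,-67 \right)} = -39083 - \left(- \frac{98}{15} + 7 \left(-7 - -2\right)\right) = -39083 - \left(- \frac{98}{15} + 7 \left(-7 + 2\right)\right) = -39083 - \left(- \frac{98}{15} + 7 \left(-5\right)\right) = -39083 - \left(- \frac{98}{15} - 35\right) = -39083 - - \frac{623}{15} = -39083 + \frac{623}{15} = - \frac{585622}{15}$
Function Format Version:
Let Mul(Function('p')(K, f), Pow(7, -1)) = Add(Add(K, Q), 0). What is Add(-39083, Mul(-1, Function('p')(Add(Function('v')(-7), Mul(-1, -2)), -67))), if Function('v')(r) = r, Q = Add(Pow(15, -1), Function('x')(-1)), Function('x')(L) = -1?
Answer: Rational(-585622, 15) ≈ -39041.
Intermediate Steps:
Q = Rational(-14, 15) (Q = Add(Pow(15, -1), -1) = Add(Rational(1, 15), -1) = Rational(-14, 15) ≈ -0.93333)
Function('p')(K, f) = Add(Rational(-98, 15), Mul(7, K)) (Function('p')(K, f) = Mul(7, Add(Add(K, Rational(-14, 15)), 0)) = Mul(7, Add(Add(Rational(-14, 15), K), 0)) = Mul(7, Add(Rational(-14, 15), K)) = Add(Rational(-98, 15), Mul(7, K)))
Add(-39083, Mul(-1, Function('p')(Add(Function('v')(-7), Mul(-1, -2)), -67))) = Add(-39083, Mul(-1, Add(Rational(-98, 15), Mul(7, Add(-7, Mul(-1, -2)))))) = Add(-39083, Mul(-1, Add(Rational(-98, 15), Mul(7, Add(-7, 2))))) = Add(-39083, Mul(-1, Add(Rational(-98, 15), Mul(7, -5)))) = Add(-39083, Mul(-1, Add(Rational(-98, 15), -35))) = Add(-39083, Mul(-1, Rational(-623, 15))) = Add(-39083, Rational(623, 15)) = Rational(-585622, 15)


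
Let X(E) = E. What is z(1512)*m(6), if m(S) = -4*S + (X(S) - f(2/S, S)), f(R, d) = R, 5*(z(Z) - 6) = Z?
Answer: -5654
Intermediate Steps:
z(Z) = 6 + Z/5
m(S) = -3*S - 2/S (m(S) = -4*S + (S - 2/S) = -3*S - 2/S)
z(1512)*m(6) = (6 + (1/5)*1512)*(-3*6 - 2/6) = (6 + 1512/5)*(-18 - 2*1/6) = 1542*(-18 - 1/3)/5 = (1542/5)*(-55/3) = -5654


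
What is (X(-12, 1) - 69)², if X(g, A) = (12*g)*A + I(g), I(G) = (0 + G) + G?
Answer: 56169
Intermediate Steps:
I(G) = 2*G (I(G) = G + G = 2*G)
X(g, A) = 2*g + 12*A*g (X(g, A) = (12*g)*A + 2*g = 12*A*g + 2*g = 2*g + 12*A*g)
(X(-12, 1) - 69)² = (2*(-12)*(1 + 6*1) - 69)² = (2*(-12)*(1 + 6) - 69)² = (2*(-12)*7 - 69)² = (-168 - 69)² = (-237)² = 56169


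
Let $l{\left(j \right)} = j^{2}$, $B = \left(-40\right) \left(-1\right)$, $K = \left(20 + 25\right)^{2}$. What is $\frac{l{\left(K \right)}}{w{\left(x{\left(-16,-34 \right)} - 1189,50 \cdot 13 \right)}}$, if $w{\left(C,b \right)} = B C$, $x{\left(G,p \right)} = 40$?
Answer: $- \frac{273375}{3064} \approx -89.222$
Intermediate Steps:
$K = 2025$ ($K = 45^{2} = 2025$)
$B = 40$
$w{\left(C,b \right)} = 40 C$
$\frac{l{\left(K \right)}}{w{\left(x{\left(-16,-34 \right)} - 1189,50 \cdot 13 \right)}} = \frac{2025^{2}}{40 \left(40 - 1189\right)} = \frac{4100625}{40 \left(-1149\right)} = \frac{4100625}{-45960} = 4100625 \left(- \frac{1}{45960}\right) = - \frac{273375}{3064}$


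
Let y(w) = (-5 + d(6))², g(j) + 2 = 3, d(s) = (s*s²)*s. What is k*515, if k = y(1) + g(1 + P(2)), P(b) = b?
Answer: 858341230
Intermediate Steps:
d(s) = s⁴ (d(s) = s³*s = s⁴)
g(j) = 1 (g(j) = -2 + 3 = 1)
y(w) = 1666681 (y(w) = (-5 + 6⁴)² = (-5 + 1296)² = 1291² = 1666681)
k = 1666682 (k = 1666681 + 1 = 1666682)
k*515 = 1666682*515 = 858341230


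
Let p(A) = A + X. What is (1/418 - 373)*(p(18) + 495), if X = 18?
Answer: -82789803/418 ≈ -1.9806e+5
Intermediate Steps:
p(A) = 18 + A (p(A) = A + 18 = 18 + A)
(1/418 - 373)*(p(18) + 495) = (1/418 - 373)*((18 + 18) + 495) = (1/418 - 373)*(36 + 495) = -155913/418*531 = -82789803/418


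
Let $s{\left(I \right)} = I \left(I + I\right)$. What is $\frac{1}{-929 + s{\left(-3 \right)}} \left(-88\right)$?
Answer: $\frac{88}{911} \approx 0.096597$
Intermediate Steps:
$s{\left(I \right)} = 2 I^{2}$ ($s{\left(I \right)} = I 2 I = 2 I^{2}$)
$\frac{1}{-929 + s{\left(-3 \right)}} \left(-88\right) = \frac{1}{-929 + 2 \left(-3\right)^{2}} \left(-88\right) = \frac{1}{-929 + 2 \cdot 9} \left(-88\right) = \frac{1}{-929 + 18} \left(-88\right) = \frac{1}{-911} \left(-88\right) = \left(- \frac{1}{911}\right) \left(-88\right) = \frac{88}{911}$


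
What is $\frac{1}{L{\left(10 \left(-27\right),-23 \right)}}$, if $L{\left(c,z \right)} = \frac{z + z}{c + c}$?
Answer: $\frac{270}{23} \approx 11.739$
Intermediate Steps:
$L{\left(c,z \right)} = \frac{z}{c}$ ($L{\left(c,z \right)} = \frac{2 z}{2 c} = 2 z \frac{1}{2 c} = \frac{z}{c}$)
$\frac{1}{L{\left(10 \left(-27\right),-23 \right)}} = \frac{1}{\left(-23\right) \frac{1}{10 \left(-27\right)}} = \frac{1}{\left(-23\right) \frac{1}{-270}} = \frac{1}{\left(-23\right) \left(- \frac{1}{270}\right)} = \frac{1}{\frac{23}{270}} = \frac{270}{23}$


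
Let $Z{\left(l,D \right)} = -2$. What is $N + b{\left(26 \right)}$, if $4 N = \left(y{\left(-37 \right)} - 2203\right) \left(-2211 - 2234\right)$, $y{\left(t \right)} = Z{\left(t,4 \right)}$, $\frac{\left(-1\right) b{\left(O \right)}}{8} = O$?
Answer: $\frac{9800393}{4} \approx 2.4501 \cdot 10^{6}$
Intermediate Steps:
$b{\left(O \right)} = - 8 O$
$y{\left(t \right)} = -2$
$N = \frac{9801225}{4}$ ($N = \frac{\left(-2 - 2203\right) \left(-2211 - 2234\right)}{4} = \frac{\left(-2205\right) \left(-4445\right)}{4} = \frac{1}{4} \cdot 9801225 = \frac{9801225}{4} \approx 2.4503 \cdot 10^{6}$)
$N + b{\left(26 \right)} = \frac{9801225}{4} - 208 = \frac{9800393}{4}$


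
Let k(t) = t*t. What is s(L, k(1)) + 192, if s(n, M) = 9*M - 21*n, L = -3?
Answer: 264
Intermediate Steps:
k(t) = t²
s(n, M) = -21*n + 9*M
s(L, k(1)) + 192 = (-21*(-3) + 9*1²) + 192 = (63 + 9*1) + 192 = (63 + 9) + 192 = 72 + 192 = 264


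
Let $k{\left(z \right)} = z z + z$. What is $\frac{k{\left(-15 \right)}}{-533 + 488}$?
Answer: $- \frac{14}{3} \approx -4.6667$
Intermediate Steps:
$k{\left(z \right)} = z + z^{2}$ ($k{\left(z \right)} = z^{2} + z = z + z^{2}$)
$\frac{k{\left(-15 \right)}}{-533 + 488} = \frac{\left(-15\right) \left(1 - 15\right)}{-533 + 488} = \frac{\left(-15\right) \left(-14\right)}{-45} = \left(- \frac{1}{45}\right) 210 = - \frac{14}{3}$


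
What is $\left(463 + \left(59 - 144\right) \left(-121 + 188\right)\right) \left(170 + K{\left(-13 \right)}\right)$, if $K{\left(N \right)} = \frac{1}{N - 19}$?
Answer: $- \frac{1778553}{2} \approx -8.8928 \cdot 10^{5}$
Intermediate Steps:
$K{\left(N \right)} = \frac{1}{-19 + N}$
$\left(463 + \left(59 - 144\right) \left(-121 + 188\right)\right) \left(170 + K{\left(-13 \right)}\right) = \left(463 + \left(59 - 144\right) \left(-121 + 188\right)\right) \left(170 + \frac{1}{-19 - 13}\right) = \left(463 - 5695\right) \left(170 + \frac{1}{-32}\right) = \left(463 - 5695\right) \left(170 - \frac{1}{32}\right) = \left(-5232\right) \frac{5439}{32} = - \frac{1778553}{2}$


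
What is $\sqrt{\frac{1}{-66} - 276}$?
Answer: $\frac{i \sqrt{1202322}}{66} \approx 16.614 i$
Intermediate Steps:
$\sqrt{\frac{1}{-66} - 276} = \sqrt{- \frac{1}{66} - 276} = \sqrt{- \frac{18217}{66}} = \frac{i \sqrt{1202322}}{66}$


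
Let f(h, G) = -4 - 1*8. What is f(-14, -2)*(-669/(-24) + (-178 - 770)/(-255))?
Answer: -64449/170 ≈ -379.11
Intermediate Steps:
f(h, G) = -12 (f(h, G) = -4 - 8 = -12)
f(-14, -2)*(-669/(-24) + (-178 - 770)/(-255)) = -12*(-669/(-24) + (-178 - 770)/(-255)) = -12*(-669*(-1/24) - 948*(-1/255)) = -12*(223/8 + 316/85) = -12*21483/680 = -64449/170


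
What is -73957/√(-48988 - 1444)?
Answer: 73957*I*√197/3152 ≈ 329.33*I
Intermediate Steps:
-73957/√(-48988 - 1444) = -73957*(-I*√197/3152) = -(-73957)*I*√197/3152 = 73957*I*√197/3152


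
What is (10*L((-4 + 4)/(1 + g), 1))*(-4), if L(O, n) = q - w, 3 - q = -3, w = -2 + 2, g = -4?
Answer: -240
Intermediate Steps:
w = 0
q = 6 (q = 3 - 1*(-3) = 3 + 3 = 6)
L(O, n) = 6 (L(O, n) = 6 - 1*0 = 6 + 0 = 6)
(10*L((-4 + 4)/(1 + g), 1))*(-4) = (10*6)*(-4) = 60*(-4) = -240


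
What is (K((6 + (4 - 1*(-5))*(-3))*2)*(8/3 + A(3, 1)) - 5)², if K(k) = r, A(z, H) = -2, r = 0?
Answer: 25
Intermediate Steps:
K(k) = 0
(K((6 + (4 - 1*(-5))*(-3))*2)*(8/3 + A(3, 1)) - 5)² = (0*(8/3 - 2) - 5)² = (0*(⅔) - 5)² = (0 - 5)² = (-5)² = 25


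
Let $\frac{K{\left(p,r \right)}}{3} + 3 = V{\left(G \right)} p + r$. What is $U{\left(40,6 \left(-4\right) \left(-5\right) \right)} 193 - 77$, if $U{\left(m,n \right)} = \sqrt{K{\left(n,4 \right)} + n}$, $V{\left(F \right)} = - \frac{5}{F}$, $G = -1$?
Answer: $-77 + 193 \sqrt{1923} \approx 8386.4$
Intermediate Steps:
$K{\left(p,r \right)} = -9 + 3 r + 15 p$ ($K{\left(p,r \right)} = -9 + 3 \left(- \frac{5}{-1} p + r\right) = -9 + 3 \left(\left(-5\right) \left(-1\right) p + r\right) = -9 + 3 \left(5 p + r\right) = -9 + 3 \left(r + 5 p\right) = -9 + \left(3 r + 15 p\right) = -9 + 3 r + 15 p$)
$U{\left(m,n \right)} = \sqrt{3 + 16 n}$ ($U{\left(m,n \right)} = \sqrt{\left(-9 + 3 \cdot 4 + 15 n\right) + n} = \sqrt{\left(-9 + 12 + 15 n\right) + n} = \sqrt{\left(3 + 15 n\right) + n} = \sqrt{3 + 16 n}$)
$U{\left(40,6 \left(-4\right) \left(-5\right) \right)} 193 - 77 = \sqrt{3 + 16 \cdot 6 \left(-4\right) \left(-5\right)} 193 - 77 = \sqrt{3 + 16 \left(\left(-24\right) \left(-5\right)\right)} 193 - 77 = \sqrt{3 + 16 \cdot 120} \cdot 193 - 77 = \sqrt{3 + 1920} \cdot 193 - 77 = \sqrt{1923} \cdot 193 - 77 = 193 \sqrt{1923} - 77 = -77 + 193 \sqrt{1923}$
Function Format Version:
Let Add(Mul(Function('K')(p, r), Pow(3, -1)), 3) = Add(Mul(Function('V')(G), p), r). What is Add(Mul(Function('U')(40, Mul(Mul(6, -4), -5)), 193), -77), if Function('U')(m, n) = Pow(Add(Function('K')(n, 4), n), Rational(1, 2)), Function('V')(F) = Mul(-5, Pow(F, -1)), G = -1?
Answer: Add(-77, Mul(193, Pow(1923, Rational(1, 2)))) ≈ 8386.4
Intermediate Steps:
Function('K')(p, r) = Add(-9, Mul(3, r), Mul(15, p)) (Function('K')(p, r) = Add(-9, Mul(3, Add(Mul(Mul(-5, Pow(-1, -1)), p), r))) = Add(-9, Mul(3, Add(Mul(Mul(-5, -1), p), r))) = Add(-9, Mul(3, Add(Mul(5, p), r))) = Add(-9, Mul(3, Add(r, Mul(5, p)))) = Add(-9, Add(Mul(3, r), Mul(15, p))) = Add(-9, Mul(3, r), Mul(15, p)))
Function('U')(m, n) = Pow(Add(3, Mul(16, n)), Rational(1, 2)) (Function('U')(m, n) = Pow(Add(Add(-9, Mul(3, 4), Mul(15, n)), n), Rational(1, 2)) = Pow(Add(Add(-9, 12, Mul(15, n)), n), Rational(1, 2)) = Pow(Add(Add(3, Mul(15, n)), n), Rational(1, 2)) = Pow(Add(3, Mul(16, n)), Rational(1, 2)))
Add(Mul(Function('U')(40, Mul(Mul(6, -4), -5)), 193), -77) = Add(Mul(Pow(Add(3, Mul(16, Mul(Mul(6, -4), -5))), Rational(1, 2)), 193), -77) = Add(Mul(Pow(Add(3, Mul(16, Mul(-24, -5))), Rational(1, 2)), 193), -77) = Add(Mul(Pow(Add(3, Mul(16, 120)), Rational(1, 2)), 193), -77) = Add(Mul(Pow(Add(3, 1920), Rational(1, 2)), 193), -77) = Add(Mul(Pow(1923, Rational(1, 2)), 193), -77) = Add(Mul(193, Pow(1923, Rational(1, 2))), -77) = Add(-77, Mul(193, Pow(1923, Rational(1, 2))))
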